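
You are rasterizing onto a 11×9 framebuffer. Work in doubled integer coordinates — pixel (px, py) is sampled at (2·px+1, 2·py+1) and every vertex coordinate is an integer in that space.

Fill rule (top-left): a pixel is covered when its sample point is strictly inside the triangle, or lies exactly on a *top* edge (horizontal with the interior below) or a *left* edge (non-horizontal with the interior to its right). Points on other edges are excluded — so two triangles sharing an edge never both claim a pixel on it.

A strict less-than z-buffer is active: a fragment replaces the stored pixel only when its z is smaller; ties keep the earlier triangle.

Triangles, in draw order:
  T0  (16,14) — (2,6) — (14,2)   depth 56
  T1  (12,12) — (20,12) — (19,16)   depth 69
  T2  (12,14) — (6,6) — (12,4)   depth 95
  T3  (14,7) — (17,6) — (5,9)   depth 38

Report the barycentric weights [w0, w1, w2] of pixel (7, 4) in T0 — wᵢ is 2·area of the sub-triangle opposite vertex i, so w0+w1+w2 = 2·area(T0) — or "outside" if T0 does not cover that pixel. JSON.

T0:
  2·area = 152
  edge (16, 14)→(2, 6): d=(-14,-8) top-left  bias=+0
  edge (2, 6)→(14, 2): d=(12,-4) top-left  bias=+0
  edge (14, 2)→(16, 14): d=(2,12) right/bottom  bias=-1
    (8,0)@(17, 1): e=[190,0,-38] → ·  [on edge]
    (5,1)@(11, 3): e=[114,0,38] → #  [on edge]
    (6,1)@(13, 3): e=[130,8,14] → #
    (7,1)@(15, 3): e=[146,16,-10] → ·
    (2,2)@(5, 5): e=[38,0,114] → #  [on edge]
    (3,2)@(7, 5): e=[54,8,90] → #
    (4,2)@(9, 5): e=[70,16,66] → #
    (7,2)@(15, 5): e=[118,40,-6] → ·
    (2,3)@(5, 7): e=[10,24,118] → #
    (7,3)@(15, 7): e=[90,64,-2] → ·
    (2,4)@(5, 9): e=[-18,48,122] → ·
    (3,4)@(7, 9): e=[-2,56,98] → ·
  covered (20 px):
    · · · · · · · · · · ·
    · · · · · # # · · · ·
    · · # # # # # · · · ·
    · · # # # # # · · · ·
    · · · · # # # # · · ·
    · · · · · # # # · · ·
    · · · · · · · # · · ·
    · · · · · · · · · · ·
    · · · · · · · · · · ·
T1:
  2·area = 32
  edge (12, 12)→(20, 12): d=(8,0) top-left  bias=+0
  edge (20, 12)→(19, 16): d=(-1,4) right/bottom  bias=-1
  edge (19, 16)→(12, 12): d=(-7,-4) top-left  bias=+0
    (7,6)@(15, 13): e=[8,19,5] → #
    (8,6)@(17, 13): e=[8,11,13] → #
    (9,6)@(19, 13): e=[8,3,21] → #
    (10,6)@(21, 13): e=[8,-5,29] → ·
    (7,7)@(15, 15): e=[24,17,-9] → ·
    (8,7)@(17, 15): e=[24,9,-1] → ·
    (9,7)@(19, 15): e=[24,1,7] → #
    (10,7)@(21, 15): e=[24,-7,15] → ·
    (9,8)@(19, 17): e=[40,-1,-7] → ·
  covered (4 px):
    · · · · · · · · · · ·
    · · · · · · · · · · ·
    · · · · · · · · · · ·
    · · · · · · · · · · ·
    · · · · · · · · · · ·
    · · · · · · · · · · ·
    · · · · · · · # # # ·
    · · · · · · · · · # ·
    · · · · · · · · · · ·
T2:
  2·area = 60
  edge (12, 14)→(6, 6): d=(-6,-8) top-left  bias=+0
  edge (6, 6)→(12, 4): d=(6,-2) top-left  bias=+0
  edge (12, 4)→(12, 14): d=(0,10) right/bottom  bias=-1
    (10,0)@(21, 1): e=[150,0,-90] → ·  [on edge]
    (7,1)@(15, 3): e=[90,0,-30] → ·  [on edge]
    (4,2)@(9, 5): e=[30,0,30] → #  [on edge]
    (5,2)@(11, 5): e=[46,4,10] → #
    (6,2)@(13, 5): e=[62,8,-10] → ·
    (1,3)@(3, 7): e=[-30,0,90] → ·  [on edge]
    (3,3)@(7, 7): e=[2,8,50] → #
    (6,3)@(13, 7): e=[50,20,-10] → ·
    (3,4)@(7, 9): e=[-10,20,50] → ·
    (4,4)@(9, 9): e=[6,24,30] → #
    (6,4)@(13, 9): e=[38,32,-10] → ·
    (4,5)@(9, 11): e=[-6,36,30] → ·
  covered (8 px):
    · · · · · · · · · · ·
    · · · · · · · · · · ·
    · · · · # # · · · · ·
    · · · # # # · · · · ·
    · · · · # # · · · · ·
    · · · · · # · · · · ·
    · · · · · · · · · · ·
    · · · · · · · · · · ·
    · · · · · · · · · · ·
T3:
  2·area = 3  (B↔C swapped to make it positive)
  edge (14, 7)→(5, 9): d=(-9,2) right/bottom  bias=-1
  edge (5, 9)→(17, 6): d=(12,-3) top-left  bias=+0
  edge (17, 6)→(14, 7): d=(-3,1) right/bottom  bias=-1
    (10,2)@(21, 5): e=[4,0,-1] → ·  [on edge]
    (6,3)@(13, 7): e=[2,0,1] → #  [on edge]
    (7,3)@(15, 7): e=[-2,6,-1] → ·
    (2,4)@(5, 9): e=[0,0,3] → ·  [on edge]
    (6,4)@(13, 9): e=[-16,24,-5] → ·
  covered (1 px):
    · · · · · · · · · · ·
    · · · · · · · · · · ·
    · · · · · · · · · · ·
    · · · · · · # · · · ·
    · · · · · · · · · · ·
    · · · · · · · · · · ·
    · · · · · · · · · · ·
    · · · · · · · · · · ·
    · · · · · · · · · · ·

Result: [88,2,62]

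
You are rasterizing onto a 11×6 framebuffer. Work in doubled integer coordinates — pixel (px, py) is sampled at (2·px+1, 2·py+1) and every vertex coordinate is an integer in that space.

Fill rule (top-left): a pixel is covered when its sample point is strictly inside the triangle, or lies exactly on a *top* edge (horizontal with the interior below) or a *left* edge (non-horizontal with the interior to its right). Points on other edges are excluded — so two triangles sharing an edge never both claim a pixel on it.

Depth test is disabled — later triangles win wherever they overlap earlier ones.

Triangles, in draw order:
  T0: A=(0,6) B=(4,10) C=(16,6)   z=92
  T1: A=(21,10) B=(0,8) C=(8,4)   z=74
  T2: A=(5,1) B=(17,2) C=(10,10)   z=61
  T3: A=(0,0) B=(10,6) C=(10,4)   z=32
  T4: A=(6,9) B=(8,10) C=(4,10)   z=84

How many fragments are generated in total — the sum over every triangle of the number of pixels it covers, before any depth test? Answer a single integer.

T0:
  2·area = 64  (B↔C swapped to make it positive)
  edge (0, 6)→(16, 6): d=(16,0) top-left  bias=+0
  edge (16, 6)→(4, 10): d=(-12,4) right/bottom  bias=-1
  edge (4, 10)→(0, 6): d=(-4,-4) top-left  bias=+0
    (9,2)@(19, 5): e=[-16,0,80] → ·  [on edge]
    (0,3)@(1, 7): e=[16,48,0] → █  [on edge]
    (1,3)@(3, 7): e=[16,40,8] → █
    (2,3)@(5, 7): e=[16,32,16] → █
    (3,3)@(7, 7): e=[16,24,24] → █
    (4,3)@(9, 7): e=[16,16,32] → █
    (5,3)@(11, 7): e=[16,8,40] → █
    (6,3)@(13, 7): e=[16,0,48] → ·  [on edge]
    (0,4)@(1, 9): e=[48,24,-8] → ·
    (1,4)@(3, 9): e=[48,16,0] → █  [on edge]
    (3,4)@(7, 9): e=[48,0,16] → ·  [on edge]
    (4,4)@(9, 9): e=[48,-8,24] → ·
    (0,5)@(1, 11): e=[80,0,-16] → ·  [on edge]
    (2,5)@(5, 11): e=[80,-16,0] → ·  [on edge]
  covered (8 px):
    · · · · · · · · · · ·
    · · · · · · · · · · ·
    · · · · · · · · · · ·
    █ █ █ █ █ █ · · · · ·
    · █ █ · · · · · · · ·
    · · · · · · · · · · ·
T1:
  2·area = 100
  edge (21, 10)→(0, 8): d=(-21,-2) top-left  bias=+0
  edge (0, 8)→(8, 4): d=(8,-4) top-left  bias=+0
  edge (8, 4)→(21, 10): d=(13,6) right/bottom  bias=-1
    (3,2)@(7, 5): e=[77,4,19] → █
    (4,2)@(9, 5): e=[81,12,7] → █
    (5,2)@(11, 5): e=[85,20,-5] → ·
    (1,3)@(3, 7): e=[27,4,69] → █
    (2,3)@(5, 7): e=[31,12,57] → █
    (5,3)@(11, 7): e=[43,36,21] → █
    (6,3)@(13, 7): e=[47,44,9] → █
    (7,3)@(15, 7): e=[51,52,-3] → ·
    (1,4)@(3, 9): e=[-15,20,95] → ·
    (2,4)@(5, 9): e=[-11,28,83] → ·
    (3,4)@(7, 9): e=[-7,36,71] → ·
    (4,4)@(9, 9): e=[-3,44,59] → ·
  covered (12 px):
    · · · · · · · · · · ·
    · · · · · · · · · · ·
    · · · █ █ · · · · · ·
    · █ █ █ █ █ █ · · · ·
    · · · · · █ █ █ █ · ·
    · · · · · · · · · · ·
T2:
  2·area = 103
  edge (5, 1)→(17, 2): d=(12,1) right/bottom  bias=-1
  edge (17, 2)→(10, 10): d=(-7,8) right/bottom  bias=-1
  edge (10, 10)→(5, 1): d=(-5,-9) top-left  bias=+0
    (2,0)@(5, 1): e=[0,103,0] → ·  [on edge]
    (3,1)@(7, 3): e=[22,73,8] → █
    (4,1)@(9, 3): e=[20,57,26] → █
    (5,1)@(11, 3): e=[18,41,44] → █
    (6,1)@(13, 3): e=[16,25,62] → █
    (7,1)@(15, 3): e=[14,9,80] → █
    (8,1)@(17, 3): e=[12,-7,98] → ·
    (3,2)@(7, 5): e=[46,59,-2] → ·
    (4,2)@(9, 5): e=[44,43,16] → █
    (7,2)@(15, 5): e=[38,-5,70] → ·
    (4,3)@(9, 7): e=[68,29,6] → █
    (6,3)@(13, 7): e=[64,-3,42] → ·
  covered (10 px):
    · · · · · · · · · · ·
    · · · █ █ █ █ █ · · ·
    · · · · █ █ █ · · · ·
    · · · · █ █ · · · · ·
    · · · · · · · · · · ·
    · · · · · · · · · · ·
T3:
  2·area = 20  (B↔C swapped to make it positive)
  edge (0, 0)→(10, 4): d=(10,4) right/bottom  bias=-1
  edge (10, 4)→(10, 6): d=(0,2) right/bottom  bias=-1
  edge (10, 6)→(0, 0): d=(-10,-6) top-left  bias=+0
    (2,1)@(5, 3): e=[10,10,0] → █  [on edge]
    (3,1)@(7, 3): e=[2,6,12] → █
    (4,1)@(9, 3): e=[-6,2,24] → ·
    (2,2)@(5, 5): e=[30,10,-20] → ·
    (3,2)@(7, 5): e=[22,6,-8] → ·
    (4,2)@(9, 5): e=[14,2,4] → █
    (5,2)@(11, 5): e=[6,-2,16] → ·
    (4,3)@(9, 7): e=[34,2,-16] → ·
    (7,4)@(15, 9): e=[30,-10,0] → ·  [on edge]
  covered (3 px):
    · · · · · · · · · · ·
    · · █ █ · · · · · · ·
    · · · · █ · · · · · ·
    · · · · · · · · · · ·
    · · · · · · · · · · ·
    · · · · · · · · · · ·
T4:
  2·area = 4
  edge (6, 9)→(8, 10): d=(2,1) right/bottom  bias=-1
  edge (8, 10)→(4, 10): d=(-4,0) right/bottom  bias=-1
  edge (4, 10)→(6, 9): d=(2,-1) top-left  bias=+0
  covered (0 px):
    · · · · · · · · · · ·
    · · · · · · · · · · ·
    · · · · · · · · · · ·
    · · · · · · · · · · ·
    · · · · · · · · · · ·
    · · · · · · · · · · ·

Result: 33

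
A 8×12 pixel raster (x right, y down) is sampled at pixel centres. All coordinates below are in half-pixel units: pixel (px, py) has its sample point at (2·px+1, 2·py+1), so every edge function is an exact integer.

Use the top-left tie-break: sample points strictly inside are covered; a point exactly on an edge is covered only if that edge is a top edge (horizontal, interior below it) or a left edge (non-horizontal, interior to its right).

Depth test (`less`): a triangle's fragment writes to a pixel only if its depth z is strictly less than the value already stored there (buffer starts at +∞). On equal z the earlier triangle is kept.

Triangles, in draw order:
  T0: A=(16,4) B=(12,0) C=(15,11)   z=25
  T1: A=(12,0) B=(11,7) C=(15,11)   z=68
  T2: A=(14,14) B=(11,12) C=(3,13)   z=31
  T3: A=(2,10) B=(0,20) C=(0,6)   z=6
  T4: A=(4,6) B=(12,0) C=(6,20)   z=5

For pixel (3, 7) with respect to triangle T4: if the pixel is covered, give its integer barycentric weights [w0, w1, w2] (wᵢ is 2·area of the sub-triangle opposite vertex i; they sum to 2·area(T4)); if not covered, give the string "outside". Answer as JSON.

T0:
  2·area = 32  (B↔C swapped to make it positive)
  edge (16, 4)→(15, 11): d=(-1,7) right/bottom  bias=-1
  edge (15, 11)→(12, 0): d=(-3,-11) top-left  bias=+0
  edge (12, 0)→(16, 4): d=(4,4) right/bottom  bias=-1
    (6,0)@(13, 1): e=[24,8,0] → .  [on edge]
    (6,1)@(13, 3): e=[22,2,8] → X
    (7,1)@(15, 3): e=[8,24,0] → .  [on edge]
    (6,2)@(13, 5): e=[20,-4,16] → .
    (7,2)@(15, 5): e=[6,18,8] → X
    (7,3)@(15, 7): e=[4,12,16] → X
    (7,4)@(15, 9): e=[2,6,24] → X
    (7,5)@(15, 11): e=[0,0,32] → .  [on edge]
  covered (4 px):
    . . . . . . . .
    . . . . . . X .
    . . . . . . . X
    . . . . . . . X
    . . . . . . . X
    . . . . . . . .
    . . . . . . . .
    . . . . . . . .
    . . . . . . . .
    . . . . . . . .
    . . . . . . . .
    . . . . . . . .
T1:
  2·area = 32  (B↔C swapped to make it positive)
  edge (12, 0)→(15, 11): d=(3,11) right/bottom  bias=-1
  edge (15, 11)→(11, 7): d=(-4,-4) top-left  bias=+0
  edge (11, 7)→(12, 0): d=(1,-7) top-left  bias=+0
    (2,0)@(5, 1): e=[80,0,-48] → .  [on edge]
    (3,1)@(7, 3): e=[64,0,-32] → .  [on edge]
    (4,2)@(9, 5): e=[48,0,-16] → .  [on edge]
    (6,2)@(13, 5): e=[4,16,12] → X
    (7,2)@(15, 5): e=[-18,24,26] → .
    (5,3)@(11, 7): e=[32,0,0] → X  [on edge]
    (7,3)@(15, 7): e=[-12,16,28] → .
    (5,4)@(11, 9): e=[38,-8,2] → .
    (6,4)@(13, 9): e=[16,0,16] → X  [on edge]
    (7,4)@(15, 9): e=[-6,8,30] → .
    (6,5)@(13, 11): e=[22,-8,18] → .
    (7,5)@(15, 11): e=[0,0,32] → .  [on edge]
    (4,10)@(9, 21): e=[96,-64,0] → .  [on edge]
  covered (4 px):
    . . . . . . . .
    . . . . . . . .
    . . . . . . X .
    . . . . . X X .
    . . . . . . X .
    . . . . . . . .
    . . . . . . . .
    . . . . . . . .
    . . . . . . . .
    . . . . . . . .
    . . . . . . . .
    . . . . . . . .
T2:
  2·area = 19  (B↔C swapped to make it positive)
  edge (14, 14)→(3, 13): d=(-11,-1) top-left  bias=+0
  edge (3, 13)→(11, 12): d=(8,-1) top-left  bias=+0
  edge (11, 12)→(14, 14): d=(3,2) right/bottom  bias=-1
    (1,6)@(3, 13): e=[0,0,19] → X  [on edge]
    (2,6)@(5, 13): e=[2,2,15] → X
    (3,6)@(7, 13): e=[4,4,11] → X
    (4,6)@(9, 13): e=[6,6,7] → X
    (5,6)@(11, 13): e=[8,8,3] → X
    (6,6)@(13, 13): e=[10,10,-1] → .
    (1,7)@(3, 15): e=[-22,16,25] → .
    (2,7)@(5, 15): e=[-20,18,21] → .
    (3,7)@(7, 15): e=[-18,20,17] → .
    (4,7)@(9, 15): e=[-16,22,13] → .
    (5,7)@(11, 15): e=[-14,24,9] → .
  covered (5 px):
    . . . . . . . .
    . . . . . . . .
    . . . . . . . .
    . . . . . . . .
    . . . . . . . .
    . . . . . . . .
    . X X X X X . .
    . . . . . . . .
    . . . . . . . .
    . . . . . . . .
    . . . . . . . .
    . . . . . . . .
T3:
  2·area = 28
  edge (2, 10)→(0, 20): d=(-2,10) right/bottom  bias=-1
  edge (0, 20)→(0, 6): d=(0,-14) top-left  bias=+0
  edge (0, 6)→(2, 10): d=(2,4) right/bottom  bias=-1
    (1,2)@(3, 5): e=[0,42,-14] → .  [on edge]
    (0,4)@(1, 9): e=[12,14,2] → X
    (1,4)@(3, 9): e=[-8,42,-6] → .
    (0,5)@(1, 11): e=[8,14,6] → X
    (1,5)@(3, 11): e=[-12,42,-2] → .
    (0,6)@(1, 13): e=[4,14,10] → X
    (1,6)@(3, 13): e=[-16,42,2] → .
    (0,7)@(1, 15): e=[0,14,14] → .  [on edge]
  covered (3 px):
    . . . . . . . .
    . . . . . . . .
    . . . . . . . .
    . . . . . . . .
    X . . . . . . .
    X . . . . . . .
    X . . . . . . .
    . . . . . . . .
    . . . . . . . .
    . . . . . . . .
    . . . . . . . .
    . . . . . . . .
T4:
  2·area = 124
  edge (4, 6)→(12, 0): d=(8,-6) top-left  bias=+0
  edge (12, 0)→(6, 20): d=(-6,20) right/bottom  bias=-1
  edge (6, 20)→(4, 6): d=(-2,-14) top-left  bias=+0
    (5,0)@(11, 1): e=[2,14,108] → X
    (6,0)@(13, 1): e=[14,-26,136] → .
    (4,1)@(9, 3): e=[6,42,76] → X
    (6,1)@(13, 3): e=[30,-38,132] → .
    (3,2)@(7, 5): e=[10,70,44] → X
    (5,2)@(11, 5): e=[34,-10,100] → .
    (2,3)@(5, 7): e=[14,98,12] → X
    (5,3)@(11, 7): e=[50,-22,96] → .
    (2,4)@(5, 9): e=[30,86,8] → X
    (5,4)@(11, 9): e=[66,-34,92] → .
    (2,5)@(5, 11): e=[46,74,4] → X
    (4,5)@(9, 11): e=[70,-6,60] → .
    (2,6)@(5, 13): e=[62,62,0] → X  [on edge]
  covered (16 px):
    . . . . . X . .
    . . . . X X . .
    . . . X X . . .
    . . X X X . . .
    . . X X X . . .
    . . X X . . . .
    . . X X . . . .
    . . . X . . . .
    . . . . . . . .
    . . . . . . . .
    . . . . . . . .
    . . . . . . . .

Result: [10,24,90]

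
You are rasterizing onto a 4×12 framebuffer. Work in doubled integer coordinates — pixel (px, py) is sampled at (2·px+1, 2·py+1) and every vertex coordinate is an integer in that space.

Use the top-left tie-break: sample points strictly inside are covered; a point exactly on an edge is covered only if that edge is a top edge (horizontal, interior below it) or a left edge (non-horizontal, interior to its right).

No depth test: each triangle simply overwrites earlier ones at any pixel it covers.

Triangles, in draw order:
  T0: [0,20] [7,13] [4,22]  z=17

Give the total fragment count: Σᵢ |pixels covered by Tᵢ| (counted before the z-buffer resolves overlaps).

T0:
  2·area = 42
  edge (0, 20)→(7, 13): d=(7,-7) top-left  bias=+0
  edge (7, 13)→(4, 22): d=(-3,9) right/bottom  bias=-1
  edge (4, 22)→(0, 20): d=(-4,-2) top-left  bias=+0
    (3,6)@(7, 13): e=[0,0,42] → ·  [on edge]
    (2,7)@(5, 15): e=[0,12,30] → █  [on edge]
    (3,7)@(7, 15): e=[14,-6,34] → ·
    (1,8)@(3, 17): e=[0,24,18] → █  [on edge]
    (3,8)@(7, 17): e=[28,-12,26] → ·
    (0,9)@(1, 19): e=[0,36,6] → █  [on edge]
    (2,9)@(5, 19): e=[28,0,14] → ·  [on edge]
    (0,10)@(1, 21): e=[14,30,-2] → ·
    (1,10)@(3, 21): e=[28,12,2] → █
    (2,10)@(5, 21): e=[42,-6,6] → ·
    (1,11)@(3, 23): e=[42,6,-6] → ·
  covered (6 px):
    · · · ·
    · · · ·
    · · · ·
    · · · ·
    · · · ·
    · · · ·
    · · · ·
    · · █ ·
    · █ █ ·
    █ █ · ·
    · █ · ·
    · · · ·

Answer: 6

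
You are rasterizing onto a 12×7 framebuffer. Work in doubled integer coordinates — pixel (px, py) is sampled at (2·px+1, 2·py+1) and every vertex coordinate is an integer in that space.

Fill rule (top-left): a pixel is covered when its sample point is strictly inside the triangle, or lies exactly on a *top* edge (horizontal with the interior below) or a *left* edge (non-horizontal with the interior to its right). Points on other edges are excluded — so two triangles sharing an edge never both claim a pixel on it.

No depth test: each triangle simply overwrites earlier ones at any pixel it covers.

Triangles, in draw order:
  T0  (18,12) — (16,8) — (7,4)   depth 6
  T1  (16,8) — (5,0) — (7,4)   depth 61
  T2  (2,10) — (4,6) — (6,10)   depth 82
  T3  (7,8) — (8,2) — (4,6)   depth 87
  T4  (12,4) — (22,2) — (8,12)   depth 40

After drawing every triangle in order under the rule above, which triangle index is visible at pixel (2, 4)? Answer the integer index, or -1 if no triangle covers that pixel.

T0:
  2·area = 28  (B↔C swapped to make it positive)
  edge (18, 12)→(7, 4): d=(-11,-8) top-left  bias=+0
  edge (7, 4)→(16, 8): d=(9,4) right/bottom  bias=-1
  edge (16, 8)→(18, 12): d=(2,4) right/bottom  bias=-1
    (4,2)@(9, 5): e=[5,1,22] → #
    (5,2)@(11, 5): e=[21,-7,14] → ·
    (4,3)@(9, 7): e=[-17,19,26] → ·
    (6,3)@(13, 7): e=[15,3,10] → #
    (7,3)@(15, 7): e=[31,-5,2] → ·
    (6,4)@(13, 9): e=[-7,21,14] → ·
    (7,4)@(15, 9): e=[9,13,6] → #
    (8,4)@(17, 9): e=[25,5,-2] → ·
    (7,5)@(15, 11): e=[-13,31,10] → ·
    (8,5)@(17, 11): e=[3,23,2] → #
    (9,5)@(19, 11): e=[19,15,-6] → ·
    (8,6)@(17, 13): e=[-19,41,6] → ·
  covered (4 px):
    · · · · · · · · · · · ·
    · · · · · · · · · · · ·
    · · · · # · · · · · · ·
    · · · · · · # · · · · ·
    · · · · · · · # · · · ·
    · · · · · · · · # · · ·
    · · · · · · · · · · · ·
T1:
  2·area = 28  (B↔C swapped to make it positive)
  edge (16, 8)→(7, 4): d=(-9,-4) top-left  bias=+0
  edge (7, 4)→(5, 0): d=(-2,-4) top-left  bias=+0
  edge (5, 0)→(16, 8): d=(11,8) right/bottom  bias=-1
    (3,1)@(7, 3): e=[9,2,17] → #
    (4,1)@(9, 3): e=[17,10,1] → #
    (5,1)@(11, 3): e=[25,18,-15] → ·
    (3,2)@(7, 5): e=[-9,-2,39] → ·
    (4,2)@(9, 5): e=[-1,6,23] → ·
    (5,2)@(11, 5): e=[7,14,7] → #
    (6,2)@(13, 5): e=[15,22,-9] → ·
    (5,3)@(11, 7): e=[-11,10,29] → ·
  covered (3 px):
    · · · · · · · · · · · ·
    · · · # # · · · · · · ·
    · · · · · # · · · · · ·
    · · · · · · · · · · · ·
    · · · · · · · · · · · ·
    · · · · · · · · · · · ·
    · · · · · · · · · · · ·
T2:
  2·area = 16
  edge (2, 10)→(4, 6): d=(2,-4) top-left  bias=+0
  edge (4, 6)→(6, 10): d=(2,4) right/bottom  bias=-1
  edge (6, 10)→(2, 10): d=(-4,0) right/bottom  bias=-1
    (1,4)@(3, 9): e=[2,10,4] → #
    (2,4)@(5, 9): e=[10,2,4] → #
    (3,4)@(7, 9): e=[18,-6,4] → ·
    (1,5)@(3, 11): e=[6,14,-4] → ·
    (2,5)@(5, 11): e=[14,6,-4] → ·
  covered (2 px):
    · · · · · · · · · · · ·
    · · · · · · · · · · · ·
    · · · · · · · · · · · ·
    · · · · · · · · · · · ·
    · # # · · · · · · · · ·
    · · · · · · · · · · · ·
    · · · · · · · · · · · ·
T3:
  2·area = 20  (B↔C swapped to make it positive)
  edge (7, 8)→(4, 6): d=(-3,-2) top-left  bias=+0
  edge (4, 6)→(8, 2): d=(4,-4) top-left  bias=+0
  edge (8, 2)→(7, 8): d=(-1,6) right/bottom  bias=-1
    (4,0)@(9, 1): e=[25,0,-5] → ·  [on edge]
    (3,1)@(7, 3): e=[15,0,5] → #  [on edge]
    (4,1)@(9, 3): e=[19,8,-7] → ·
    (2,2)@(5, 5): e=[5,0,15] → #  [on edge]
    (4,2)@(9, 5): e=[13,16,-9] → ·
    (1,3)@(3, 7): e=[-5,0,25] → ·  [on edge]
    (2,3)@(5, 7): e=[-1,8,13] → ·
    (3,3)@(7, 7): e=[3,16,1] → #
    (4,3)@(9, 7): e=[7,24,-11] → ·
    (0,4)@(1, 9): e=[-15,0,35] → ·  [on edge]
    (3,4)@(7, 9): e=[-3,24,-1] → ·
  covered (4 px):
    · · · · · · · · · · · ·
    · · · # · · · · · · · ·
    · · # # · · · · · · · ·
    · · · # · · · · · · · ·
    · · · · · · · · · · · ·
    · · · · · · · · · · · ·
    · · · · · · · · · · · ·
T4:
  2·area = 72
  edge (12, 4)→(22, 2): d=(10,-2) top-left  bias=+0
  edge (22, 2)→(8, 12): d=(-14,10) right/bottom  bias=-1
  edge (8, 12)→(12, 4): d=(4,-8) top-left  bias=+0
    (8,1)@(17, 3): e=[0,36,36] → #  [on edge]
    (9,1)@(19, 3): e=[4,16,52] → #
    (10,1)@(21, 3): e=[8,-4,68] → ·
    (3,2)@(7, 5): e=[0,108,-36] → ·  [on edge]
    (6,2)@(13, 5): e=[12,48,12] → #
    (7,2)@(15, 5): e=[16,28,28] → #
    (9,2)@(19, 5): e=[24,-12,60] → ·
    (5,3)@(11, 7): e=[28,40,4] → #
    (7,3)@(15, 7): e=[36,0,36] → ·  [on edge]
    (8,3)@(17, 7): e=[40,-20,52] → ·
    (5,4)@(11, 9): e=[48,12,12] → #
    (6,4)@(13, 9): e=[52,-8,28] → ·
  covered (9 px):
    · · · · · · · · · · · ·
    · · · · · · · · # # · ·
    · · · · · · # # # · · ·
    · · · · · # # · · · · ·
    · · · · · # · · · · · ·
    · · · · # · · · · · · ·
    · · · · · · · · · · · ·

Z-buffer (winner per pixel, '.' = empty):
  . . . . . . . . . . . .
  . . . 3 1 . . . 4 4 . .
  . . 3 3 0 1 4 4 4 . . .
  . . . 3 . 4 4 . . . . .
  . 2 2 . . 4 . 0 . . . .
  . . . . 4 . . . 0 . . .
  . . . . . . . . . . . .

Result: 2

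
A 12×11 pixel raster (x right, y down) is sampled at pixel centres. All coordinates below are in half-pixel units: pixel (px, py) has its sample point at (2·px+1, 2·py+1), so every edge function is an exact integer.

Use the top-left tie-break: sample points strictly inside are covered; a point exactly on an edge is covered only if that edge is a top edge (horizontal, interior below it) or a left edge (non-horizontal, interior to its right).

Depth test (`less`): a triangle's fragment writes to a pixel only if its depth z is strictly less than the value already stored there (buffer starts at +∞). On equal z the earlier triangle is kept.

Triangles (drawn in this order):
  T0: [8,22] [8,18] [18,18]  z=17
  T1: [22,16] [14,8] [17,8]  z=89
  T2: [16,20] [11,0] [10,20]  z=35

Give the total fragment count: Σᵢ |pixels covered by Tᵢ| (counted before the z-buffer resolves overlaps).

T0:
  2·area = 40
  edge (8, 22)→(8, 18): d=(0,-4) top-left  bias=+0
  edge (8, 18)→(18, 18): d=(10,0) top-left  bias=+0
  edge (18, 18)→(8, 22): d=(-10,4) right/bottom  bias=-1
    (4,9)@(9, 19): e=[4,10,26] → █
    (5,9)@(11, 19): e=[12,10,18] → █
    (6,9)@(13, 19): e=[20,10,10] → █
    (7,9)@(15, 19): e=[28,10,2] → █
    (8,9)@(17, 19): e=[36,10,-6] → ·
    (4,10)@(9, 21): e=[4,30,6] → █
    (5,10)@(11, 21): e=[12,30,-2] → ·
    (6,10)@(13, 21): e=[20,30,-10] → ·
    (7,10)@(15, 21): e=[28,30,-18] → ·
  covered (5 px):
    · · · · · · · · · · · ·
    · · · · · · · · · · · ·
    · · · · · · · · · · · ·
    · · · · · · · · · · · ·
    · · · · · · · · · · · ·
    · · · · · · · · · · · ·
    · · · · · · · · · · · ·
    · · · · · · · · · · · ·
    · · · · · · · · · · · ·
    · · · · █ █ █ █ · · · ·
    · · · · █ · · · · · · ·
T1:
  2·area = 24
  edge (22, 16)→(14, 8): d=(-8,-8) top-left  bias=+0
  edge (14, 8)→(17, 8): d=(3,0) top-left  bias=+0
  edge (17, 8)→(22, 16): d=(5,8) right/bottom  bias=-1
    (3,0)@(7, 1): e=[0,-21,45] → ·  [on edge]
    (4,1)@(9, 3): e=[0,-15,39] → ·  [on edge]
    (5,2)@(11, 5): e=[0,-9,33] → ·  [on edge]
    (6,3)@(13, 7): e=[0,-3,27] → ·  [on edge]
    (7,4)@(15, 9): e=[0,3,21] → █  [on edge]
    (8,4)@(17, 9): e=[16,3,5] → █
    (9,4)@(19, 9): e=[32,3,-11] → ·
    (7,5)@(15, 11): e=[-16,9,31] → ·
    (8,5)@(17, 11): e=[0,9,15] → █  [on edge]
    (9,5)@(19, 11): e=[16,9,-1] → ·
    (8,6)@(17, 13): e=[-16,15,25] → ·
    (9,6)@(19, 13): e=[0,15,9] → █  [on edge]
    (10,7)@(21, 15): e=[0,21,3] → █  [on edge]
    (11,8)@(23, 17): e=[0,27,-3] → ·  [on edge]
  covered (5 px):
    · · · · · · · · · · · ·
    · · · · · · · · · · · ·
    · · · · · · · · · · · ·
    · · · · · · · · · · · ·
    · · · · · · · █ █ · · ·
    · · · · · · · · █ · · ·
    · · · · · · · · · █ · ·
    · · · · · · · · · · █ ·
    · · · · · · · · · · · ·
    · · · · · · · · · · · ·
    · · · · · · · · · · · ·
T2:
  2·area = 120  (B↔C swapped to make it positive)
  edge (16, 20)→(10, 20): d=(-6,0) right/bottom  bias=-1
  edge (10, 20)→(11, 0): d=(1,-20) top-left  bias=+0
  edge (11, 0)→(16, 20): d=(5,20) right/bottom  bias=-1
    (5,0)@(11, 1): e=[114,1,5] → █
    (6,0)@(13, 1): e=[114,41,-35] → ·
    (5,1)@(11, 3): e=[102,3,15] → █
    (6,1)@(13, 3): e=[102,43,-25] → ·
    (5,2)@(11, 5): e=[90,5,25] → █
    (6,2)@(13, 5): e=[90,45,-15] → ·
    (5,3)@(11, 7): e=[78,7,35] → █
    (6,3)@(13, 7): e=[78,47,-5] → ·
    (5,4)@(11, 9): e=[66,9,45] → █
    (6,4)@(13, 9): e=[66,49,5] → █
    (7,4)@(15, 9): e=[66,89,-35] → ·
    (5,5)@(11, 11): e=[54,11,55] → █
  covered (18 px):
    · · · · · █ · · · · · ·
    · · · · · █ · · · · · ·
    · · · · · █ · · · · · ·
    · · · · · █ · · · · · ·
    · · · · · █ █ · · · · ·
    · · · · · █ █ · · · · ·
    · · · · · █ █ · · · · ·
    · · · · · █ █ · · · · ·
    · · · · · █ █ █ · · · ·
    · · · · · █ █ █ · · · ·
    · · · · · · · · · · · ·

Answer: 28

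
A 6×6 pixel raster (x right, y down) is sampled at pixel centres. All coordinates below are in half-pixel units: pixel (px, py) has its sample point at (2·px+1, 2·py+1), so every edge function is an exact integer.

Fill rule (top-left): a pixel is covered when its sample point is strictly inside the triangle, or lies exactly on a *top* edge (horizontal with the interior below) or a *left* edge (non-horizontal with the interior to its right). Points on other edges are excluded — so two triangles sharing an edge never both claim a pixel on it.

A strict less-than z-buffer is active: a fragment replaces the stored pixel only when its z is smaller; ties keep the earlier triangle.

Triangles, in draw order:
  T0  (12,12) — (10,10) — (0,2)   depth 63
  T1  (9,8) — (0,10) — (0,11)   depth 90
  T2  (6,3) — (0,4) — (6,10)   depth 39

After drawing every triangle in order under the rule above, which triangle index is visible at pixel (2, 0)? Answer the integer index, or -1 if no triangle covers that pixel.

T0:
  2·area = 4  (B↔C swapped to make it positive)
  edge (12, 12)→(0, 2): d=(-12,-10) top-left  bias=+0
  edge (0, 2)→(10, 10): d=(10,8) right/bottom  bias=-1
  edge (10, 10)→(12, 12): d=(2,2) right/bottom  bias=-1
    (0,0)@(1, 1): e=[22,-18,0] → ·  [on edge]
    (1,1)@(3, 3): e=[18,-14,0] → ·  [on edge]
    (2,2)@(5, 5): e=[14,-10,0] → ·  [on edge]
    (3,3)@(7, 7): e=[10,-6,0] → ·  [on edge]
    (4,4)@(9, 9): e=[6,-2,0] → ·  [on edge]
    (5,5)@(11, 11): e=[2,2,0] → ·  [on edge]
  covered (0 px):
    · · · · · ·
    · · · · · ·
    · · · · · ·
    · · · · · ·
    · · · · · ·
    · · · · · ·
T1:
  2·area = 9  (B↔C swapped to make it positive)
  edge (9, 8)→(0, 11): d=(-9,3) right/bottom  bias=-1
  edge (0, 11)→(0, 10): d=(0,-1) top-left  bias=+0
  edge (0, 10)→(9, 8): d=(9,-2) top-left  bias=+0
    (2,4)@(5, 9): e=[3,5,1] → █
    (3,4)@(7, 9): e=[-3,7,5] → ·
    (2,5)@(5, 11): e=[-15,5,19] → ·
  covered (1 px):
    · · · · · ·
    · · · · · ·
    · · · · · ·
    · · · · · ·
    · · █ · · ·
    · · · · · ·
T2:
  2·area = 42  (B↔C swapped to make it positive)
  edge (6, 3)→(6, 10): d=(0,7) right/bottom  bias=-1
  edge (6, 10)→(0, 4): d=(-6,-6) top-left  bias=+0
  edge (0, 4)→(6, 3): d=(6,-1) top-left  bias=+0
    (0,2)@(1, 5): e=[35,0,7] → █  [on edge]
    (1,2)@(3, 5): e=[21,12,9] → █
    (2,2)@(5, 5): e=[7,24,11] → █
    (3,2)@(7, 5): e=[-7,36,13] → ·
    (0,3)@(1, 7): e=[35,-12,19] → ·
    (1,3)@(3, 7): e=[21,0,21] → █  [on edge]
    (3,3)@(7, 7): e=[-7,24,25] → ·
    (1,4)@(3, 9): e=[21,-12,33] → ·
    (2,4)@(5, 9): e=[7,0,35] → █  [on edge]
    (3,4)@(7, 9): e=[-7,12,37] → ·
    (2,5)@(5, 11): e=[7,-12,47] → ·
    (3,5)@(7, 11): e=[-7,0,49] → ·  [on edge]
  covered (6 px):
    · · · · · ·
    · · · · · ·
    █ █ █ · · ·
    · █ █ · · ·
    · · █ · · ·
    · · · · · ·

Z-buffer (winner per pixel, '.' = empty):
  . . . . . .
  . . . . . .
  2 2 2 . . .
  . 2 2 . . .
  . . 2 . . .
  . . . . . .

Result: -1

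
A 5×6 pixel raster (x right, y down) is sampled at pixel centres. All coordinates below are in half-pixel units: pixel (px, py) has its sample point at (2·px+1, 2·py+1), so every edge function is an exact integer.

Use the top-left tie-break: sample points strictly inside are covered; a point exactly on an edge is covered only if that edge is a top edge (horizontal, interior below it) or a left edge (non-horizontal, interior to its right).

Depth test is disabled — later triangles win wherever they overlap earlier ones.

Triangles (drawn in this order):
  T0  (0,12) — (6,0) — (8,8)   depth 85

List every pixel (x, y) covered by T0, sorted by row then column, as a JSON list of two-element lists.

T0:
  2·area = 72
  edge (0, 12)→(6, 0): d=(6,-12) top-left  bias=+0
  edge (6, 0)→(8, 8): d=(2,8) right/bottom  bias=-1
  edge (8, 8)→(0, 12): d=(-8,4) right/bottom  bias=-1
    (2,1)@(5, 3): e=[6,14,52] → X
    (3,1)@(7, 3): e=[30,-2,44] → .
    (2,2)@(5, 5): e=[18,18,36] → X
    (3,2)@(7, 5): e=[42,2,28] → X
    (4,2)@(9, 5): e=[66,-14,20] → .
    (1,3)@(3, 7): e=[6,38,28] → X
    (4,3)@(9, 7): e=[78,-10,4] → .
    (1,4)@(3, 9): e=[18,42,12] → X
    (3,4)@(7, 9): e=[66,10,-4] → .
    (0,5)@(1, 11): e=[6,62,4] → X
    (1,5)@(3, 11): e=[30,46,-4] → .
    (2,5)@(5, 11): e=[54,30,-12] → .
  covered (9 px):
    . . . . .
    . . X . .
    . . X X .
    . X X X .
    . X X . .
    X . . . .

Result: [[2,1],[2,2],[3,2],[1,3],[2,3],[3,3],[1,4],[2,4],[0,5]]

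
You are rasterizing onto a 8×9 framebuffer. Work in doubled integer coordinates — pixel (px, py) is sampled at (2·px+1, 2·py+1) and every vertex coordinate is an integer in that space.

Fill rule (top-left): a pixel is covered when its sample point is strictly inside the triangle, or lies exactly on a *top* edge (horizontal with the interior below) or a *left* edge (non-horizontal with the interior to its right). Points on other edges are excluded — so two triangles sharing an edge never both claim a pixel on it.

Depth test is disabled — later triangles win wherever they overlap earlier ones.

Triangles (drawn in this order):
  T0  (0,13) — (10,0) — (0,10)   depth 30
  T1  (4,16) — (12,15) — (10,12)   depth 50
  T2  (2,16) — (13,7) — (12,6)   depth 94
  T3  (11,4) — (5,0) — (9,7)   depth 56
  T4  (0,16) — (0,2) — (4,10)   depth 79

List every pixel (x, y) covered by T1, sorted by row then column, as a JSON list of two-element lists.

T0:
  2·area = 30  (B↔C swapped to make it positive)
  edge (0, 13)→(0, 10): d=(0,-3) top-left  bias=+0
  edge (0, 10)→(10, 0): d=(10,-10) top-left  bias=+0
  edge (10, 0)→(0, 13): d=(-10,13) right/bottom  bias=-1
    (4,0)@(9, 1): e=[27,0,3] → █  [on edge]
    (5,0)@(11, 1): e=[33,20,-23] → ·
    (3,1)@(7, 3): e=[21,0,9] → █  [on edge]
    (4,1)@(9, 3): e=[27,20,-17] → ·
    (2,2)@(5, 5): e=[15,0,15] → █  [on edge]
    (3,2)@(7, 5): e=[21,20,-11] → ·
    (1,3)@(3, 7): e=[9,0,21] → █  [on edge]
    (2,3)@(5, 7): e=[15,20,-5] → ·
    (0,4)@(1, 9): e=[3,0,27] → █  [on edge]
    (2,4)@(5, 9): e=[15,40,-25] → ·
    (0,5)@(1, 11): e=[3,20,7] → █
    (1,5)@(3, 11): e=[9,40,-19] → ·
  covered (7 px):
    · · · · █ · · ·
    · · · █ · · · ·
    · · █ · · · · ·
    · █ · · · · · ·
    █ █ · · · · · ·
    █ · · · · · · ·
    · · · · · · · ·
    · · · · · · · ·
    · · · · · · · ·
T1:
  2·area = 26  (B↔C swapped to make it positive)
  edge (4, 16)→(10, 12): d=(6,-4) top-left  bias=+0
  edge (10, 12)→(12, 15): d=(2,3) right/bottom  bias=-1
  edge (12, 15)→(4, 16): d=(-8,1) right/bottom  bias=-1
    (4,6)@(9, 13): e=[2,5,19] → █
    (5,6)@(11, 13): e=[10,-1,17] → ·
    (3,7)@(7, 15): e=[6,15,5] → █
    (5,7)@(11, 15): e=[22,3,1] → █
    (6,7)@(13, 15): e=[30,-3,-1] → ·
    (3,8)@(7, 17): e=[18,19,-11] → ·
    (4,8)@(9, 17): e=[26,13,-13] → ·
    (5,8)@(11, 17): e=[34,7,-15] → ·
  covered (4 px):
    · · · · · · · ·
    · · · · · · · ·
    · · · · · · · ·
    · · · · · · · ·
    · · · · · · · ·
    · · · · · · · ·
    · · · · █ · · ·
    · · · █ █ █ · ·
    · · · · · · · ·
T2:
  2·area = 20  (B↔C swapped to make it positive)
  edge (2, 16)→(12, 6): d=(10,-10) top-left  bias=+0
  edge (12, 6)→(13, 7): d=(1,1) right/bottom  bias=-1
  edge (13, 7)→(2, 16): d=(-11,9) right/bottom  bias=-1
    (3,0)@(7, 1): e=[-100,0,120] → ·  [on edge]
    (4,1)@(9, 3): e=[-60,0,80] → ·  [on edge]
    (7,1)@(15, 3): e=[0,-6,26] → ·  [on edge]
    (5,2)@(11, 5): e=[-20,0,40] → ·  [on edge]
    (6,2)@(13, 5): e=[0,-2,22] → ·  [on edge]
    (5,3)@(11, 7): e=[0,2,18] → █  [on edge]
    (6,3)@(13, 7): e=[20,0,0] → ·  [on edge]
    (4,4)@(9, 9): e=[0,6,14] → █  [on edge]
    (5,4)@(11, 9): e=[20,4,-4] → ·
    (7,4)@(15, 9): e=[60,0,-40] → ·  [on edge]
    (3,5)@(7, 11): e=[0,10,10] → █  [on edge]
    (4,5)@(9, 11): e=[20,8,-8] → ·
    (2,6)@(5, 13): e=[0,14,6] → █  [on edge]
    (1,7)@(3, 15): e=[0,18,2] → █  [on edge]
    (0,8)@(1, 17): e=[0,22,-2] → ·  [on edge]
  covered (5 px):
    · · · · · · · ·
    · · · · · · · ·
    · · · · · · · ·
    · · · · · █ · ·
    · · · · █ · · ·
    · · · █ · · · ·
    · · █ · · · · ·
    · █ · · · · · ·
    · · · · · · · ·
T3:
  2·area = 26  (B↔C swapped to make it positive)
  edge (11, 4)→(9, 7): d=(-2,3) right/bottom  bias=-1
  edge (9, 7)→(5, 0): d=(-4,-7) top-left  bias=+0
  edge (5, 0)→(11, 4): d=(6,4) right/bottom  bias=-1
    (6,0)@(13, 1): e=[0,52,-26] → ·  [on edge]
    (3,1)@(7, 3): e=[14,2,10] → █
    (4,1)@(9, 3): e=[8,16,2] → █
    (5,1)@(11, 3): e=[2,30,-6] → ·
    (3,2)@(7, 5): e=[10,-6,22] → ·
    (4,2)@(9, 5): e=[4,8,14] → █
    (5,2)@(11, 5): e=[-2,22,6] → ·
    (4,3)@(9, 7): e=[0,0,26] → ·  [on edge]
    (2,6)@(5, 13): e=[0,-52,78] → ·  [on edge]
  covered (3 px):
    · · · · · · · ·
    · · · █ █ · · ·
    · · · · █ · · ·
    · · · · · · · ·
    · · · · · · · ·
    · · · · · · · ·
    · · · · · · · ·
    · · · · · · · ·
    · · · · · · · ·
T4:
  2·area = 56
  edge (0, 16)→(0, 2): d=(0,-14) top-left  bias=+0
  edge (0, 2)→(4, 10): d=(4,8) right/bottom  bias=-1
  edge (4, 10)→(0, 16): d=(-4,6) right/bottom  bias=-1
    (0,2)@(1, 5): e=[14,4,38] → █
    (1,2)@(3, 5): e=[42,-12,26] → ·
    (0,3)@(1, 7): e=[14,12,30] → █
    (1,3)@(3, 7): e=[42,-4,18] → ·
    (0,4)@(1, 9): e=[14,20,22] → █
    (1,4)@(3, 9): e=[42,4,10] → █
    (2,4)@(5, 9): e=[70,-12,-2] → ·
    (0,5)@(1, 11): e=[14,28,14] → █
    (2,5)@(5, 11): e=[70,-4,-10] → ·
    (0,6)@(1, 13): e=[14,36,6] → █
    (1,6)@(3, 13): e=[42,20,-6] → ·
    (0,7)@(1, 15): e=[14,44,-2] → ·
  covered (7 px):
    · · · · · · · ·
    · · · · · · · ·
    █ · · · · · · ·
    █ · · · · · · ·
    █ █ · · · · · ·
    █ █ · · · · · ·
    █ · · · · · · ·
    · · · · · · · ·
    · · · · · · · ·

Result: [[4,6],[3,7],[4,7],[5,7]]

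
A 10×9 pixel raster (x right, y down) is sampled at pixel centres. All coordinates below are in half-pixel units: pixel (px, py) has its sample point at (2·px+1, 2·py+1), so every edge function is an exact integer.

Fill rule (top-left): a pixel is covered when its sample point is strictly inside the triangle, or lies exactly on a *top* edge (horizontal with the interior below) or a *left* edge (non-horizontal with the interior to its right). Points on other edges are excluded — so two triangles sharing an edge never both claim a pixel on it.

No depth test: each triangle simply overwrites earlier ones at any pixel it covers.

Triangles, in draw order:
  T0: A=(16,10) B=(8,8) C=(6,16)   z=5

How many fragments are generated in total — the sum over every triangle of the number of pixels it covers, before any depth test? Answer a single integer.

T0:
  2·area = 68  (B↔C swapped to make it positive)
  edge (16, 10)→(6, 16): d=(-10,6) right/bottom  bias=-1
  edge (6, 16)→(8, 8): d=(2,-8) top-left  bias=+0
  edge (8, 8)→(16, 10): d=(8,2) right/bottom  bias=-1
    (4,4)@(9, 9): e=[52,10,6] → #
    (5,4)@(11, 9): e=[40,26,2] → #
    (6,4)@(13, 9): e=[28,42,-2] → ·
    (4,5)@(9, 11): e=[32,14,22] → #
    (6,5)@(13, 11): e=[8,46,14] → #
    (7,5)@(15, 11): e=[-4,62,10] → ·
    (3,6)@(7, 13): e=[24,2,42] → #
    (5,6)@(11, 13): e=[0,34,34] → ·  [on edge]
    (6,6)@(13, 13): e=[-12,50,30] → ·
    (3,7)@(7, 15): e=[4,6,58] → #
    (4,7)@(9, 15): e=[-8,22,54] → ·
    (3,8)@(7, 17): e=[-16,10,74] → ·
  covered (8 px):
    · · · · · · · · · ·
    · · · · · · · · · ·
    · · · · · · · · · ·
    · · · · · · · · · ·
    · · · · # # · · · ·
    · · · · # # # · · ·
    · · · # # · · · · ·
    · · · # · · · · · ·
    · · · · · · · · · ·

Result: 8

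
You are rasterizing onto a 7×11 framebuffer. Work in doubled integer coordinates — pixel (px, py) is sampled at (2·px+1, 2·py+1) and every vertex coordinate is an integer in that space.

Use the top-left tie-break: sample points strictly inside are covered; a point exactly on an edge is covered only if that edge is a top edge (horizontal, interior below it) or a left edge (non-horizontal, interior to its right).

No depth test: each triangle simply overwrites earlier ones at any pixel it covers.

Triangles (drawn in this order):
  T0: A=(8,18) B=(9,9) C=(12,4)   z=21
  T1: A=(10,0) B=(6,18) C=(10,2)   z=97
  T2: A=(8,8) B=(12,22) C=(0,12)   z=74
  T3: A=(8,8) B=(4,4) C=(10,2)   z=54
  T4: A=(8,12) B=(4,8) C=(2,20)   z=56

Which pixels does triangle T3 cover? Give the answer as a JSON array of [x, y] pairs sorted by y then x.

T0:
  2·area = 22
  edge (8, 18)→(9, 9): d=(1,-9) top-left  bias=+0
  edge (9, 9)→(12, 4): d=(3,-5) top-left  bias=+0
  edge (12, 4)→(8, 18): d=(-4,14) right/bottom  bias=-1
    (5,3)@(11, 7): e=[16,4,2] → X
    (6,3)@(13, 7): e=[34,14,-26] → .
    (4,4)@(9, 9): e=[0,0,22] → X  [on edge]
    (5,4)@(11, 9): e=[18,10,-6] → .
    (4,5)@(9, 11): e=[2,6,14] → X
    (5,5)@(11, 11): e=[20,16,-14] → .
    (4,6)@(9, 13): e=[4,12,6] → X
    (5,6)@(11, 13): e=[22,22,-22] → .
    (4,7)@(9, 15): e=[6,18,-2] → .
    (1,9)@(3, 19): e=[-44,0,66] → .  [on edge]
  covered (4 px):
    . . . . . . .
    . . . . . . .
    . . . . . . .
    . . . . . X .
    . . . . X . .
    . . . . X . .
    . . . . X . .
    . . . . . . .
    . . . . . . .
    . . . . . . .
    . . . . . . .
T1:
  2·area = 8  (B↔C swapped to make it positive)
  edge (10, 0)→(10, 2): d=(0,2) right/bottom  bias=-1
  edge (10, 2)→(6, 18): d=(-4,16) right/bottom  bias=-1
  edge (6, 18)→(10, 0): d=(4,-18) top-left  bias=+0
    (4,2)@(9, 5): e=[2,4,2] → X
    (5,2)@(11, 5): e=[-2,-28,38] → .
    (4,3)@(9, 7): e=[2,-4,10] → .
  covered (1 px):
    . . . . . . .
    . . . . . . .
    . . . . X . .
    . . . . . . .
    . . . . . . .
    . . . . . . .
    . . . . . . .
    . . . . . . .
    . . . . . . .
    . . . . . . .
    . . . . . . .
T2:
  2·area = 128
  edge (8, 8)→(12, 22): d=(4,14) right/bottom  bias=-1
  edge (12, 22)→(0, 12): d=(-12,-10) top-left  bias=+0
  edge (0, 12)→(8, 8): d=(8,-4) top-left  bias=+0
    (3,4)@(7, 9): e=[18,106,4] → X
    (4,4)@(9, 9): e=[-10,126,12] → .
    (1,5)@(3, 11): e=[82,42,4] → X
    (2,5)@(5, 11): e=[54,62,12] → X
    (4,5)@(9, 11): e=[-2,102,28] → .
    (1,6)@(3, 13): e=[90,18,20] → X
    (4,6)@(9, 13): e=[6,78,44] → X
    (5,6)@(11, 13): e=[-22,98,52] → .
    (1,7)@(3, 15): e=[98,-6,36] → .
    (2,7)@(5, 15): e=[70,14,44] → X
    (5,7)@(11, 15): e=[-14,74,68] → .
    (2,8)@(5, 17): e=[78,-10,60] → .
  covered (16 px):
    . . . . . . .
    . . . . . . .
    . . . . . . .
    . . . . . . .
    . . . X . . .
    . X X X . . .
    . X X X X . .
    . . X X X . .
    . . . X X . .
    . . . . X X .
    . . . . . X .
T3:
  2·area = 32
  edge (8, 8)→(4, 4): d=(-4,-4) top-left  bias=+0
  edge (4, 4)→(10, 2): d=(6,-2) top-left  bias=+0
  edge (10, 2)→(8, 8): d=(-2,6) right/bottom  bias=-1
    (0,0)@(1, 1): e=[0,-24,56] → .  [on edge]
    (6,0)@(13, 1): e=[48,0,-16] → .  [on edge]
    (1,1)@(3, 3): e=[0,-8,40] → .  [on edge]
    (3,1)@(7, 3): e=[16,0,16] → X  [on edge]
    (4,1)@(9, 3): e=[24,4,4] → X
    (5,1)@(11, 3): e=[32,8,-8] → .
    (0,2)@(1, 5): e=[-16,0,48] → .  [on edge]
    (2,2)@(5, 5): e=[0,8,24] → X  [on edge]
    (4,2)@(9, 5): e=[16,16,0] → .  [on edge]
    (2,3)@(5, 7): e=[-8,20,20] → .
    (3,3)@(7, 7): e=[0,24,8] → X  [on edge]
    (4,3)@(9, 7): e=[8,28,-4] → .
    (4,4)@(9, 9): e=[0,40,-8] → .  [on edge]
    (3,5)@(7, 11): e=[-16,48,0] → .  [on edge]
    (5,5)@(11, 11): e=[0,56,-24] → .  [on edge]
    (6,6)@(13, 13): e=[0,72,-40] → .  [on edge]
    (2,8)@(5, 17): e=[-48,80,0] → .  [on edge]
  covered (5 px):
    . . . . . . .
    . . . X X . .
    . . X X . . .
    . . . X . . .
    . . . . . . .
    . . . . . . .
    . . . . . . .
    . . . . . . .
    . . . . . . .
    . . . . . . .
    . . . . . . .
T4:
  2·area = 56  (B↔C swapped to make it positive)
  edge (8, 12)→(2, 20): d=(-6,8) right/bottom  bias=-1
  edge (2, 20)→(4, 8): d=(2,-12) top-left  bias=+0
  edge (4, 8)→(8, 12): d=(4,4) right/bottom  bias=-1
    (0,2)@(1, 5): e=[98,-42,0] → .  [on edge]
    (1,3)@(3, 7): e=[70,-14,0] → .  [on edge]
    (2,4)@(5, 9): e=[42,14,0] → .  [on edge]
    (2,5)@(5, 11): e=[30,18,8] → X
    (3,5)@(7, 11): e=[14,42,0] → .  [on edge]
    (2,6)@(5, 13): e=[18,22,16] → X
    (3,6)@(7, 13): e=[2,46,8] → X
    (4,6)@(9, 13): e=[-14,70,0] → .  [on edge]
    (1,7)@(3, 15): e=[22,2,32] → X
    (3,7)@(7, 15): e=[-10,50,16] → .
    (5,7)@(11, 15): e=[-42,98,0] → .  [on edge]
    (1,8)@(3, 17): e=[10,6,40] → X
    (6,8)@(13, 17): e=[-70,126,0] → .  [on edge]
  covered (6 px):
    . . . . . . .
    . . . . . . .
    . . . . . . .
    . . . . . . .
    . . . . . . .
    . . X . . . .
    . . X X . . .
    . X X . . . .
    . X . . . . .
    . . . . . . .
    . . . . . . .

Final: [[3,1],[4,1],[2,2],[3,2],[3,3]]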